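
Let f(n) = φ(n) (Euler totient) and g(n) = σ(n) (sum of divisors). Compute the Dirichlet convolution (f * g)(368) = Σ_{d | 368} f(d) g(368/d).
(φ * σ)(368) = 3680

Divisors of 368: [1, 2, 4, 8, 16, 23, 46, 92, 184, 368]. For each d | 368:
  d = 1: φ(1) · σ(368/1) = 1 · 744 = 744
  d = 2: φ(2) · σ(368/2) = 1 · 360 = 360
  d = 4: φ(4) · σ(368/4) = 2 · 168 = 336
  d = 8: φ(8) · σ(368/8) = 4 · 72 = 288
  d = 16: φ(16) · σ(368/16) = 8 · 24 = 192
  d = 23: φ(23) · σ(368/23) = 22 · 31 = 682
  d = 46: φ(46) · σ(368/46) = 22 · 15 = 330
  d = 92: φ(92) · σ(368/92) = 44 · 7 = 308
  d = 184: φ(184) · σ(368/184) = 88 · 3 = 264
  d = 368: φ(368) · σ(368/368) = 176 · 1 = 176
Summing: (φ * σ)(368) = 744 + 360 + 336 + 288 + 192 + 682 + 330 + 308 + 264 + 176 = 3680.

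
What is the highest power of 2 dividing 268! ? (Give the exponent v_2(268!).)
v_2(268!) = 265

Legendre's formula: v_p(n!) = Σ_{k ≥ 1} ⌊n / p^k⌋. For p = 2, n = 268, the terms are:
  ⌊268/2^1⌋ = ⌊268/2⌋ = 134
  ⌊268/2^2⌋ = ⌊268/4⌋ = 67
  ⌊268/2^3⌋ = ⌊268/8⌋ = 33
  ⌊268/2^4⌋ = ⌊268/16⌋ = 16
  ⌊268/2^5⌋ = ⌊268/32⌋ = 8
  ⌊268/2^6⌋ = ⌊268/64⌋ = 4
  ⌊268/2^7⌋ = ⌊268/128⌋ = 2
  ⌊268/2^8⌋ = ⌊268/256⌋ = 1
(the next term ⌊268/2^9⌋ = 0, terminating the sum). Summing: v_2(268!) = 134 + 67 + 33 + 16 + 8 + 4 + 2 + 1 = 265.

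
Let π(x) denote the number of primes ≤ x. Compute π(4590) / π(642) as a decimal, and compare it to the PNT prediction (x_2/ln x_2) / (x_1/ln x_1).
π(4590)/π(642) = 620/116 ≈ 5.3448;  PNT prediction ≈ 5.4816.

π(642) = 116 and π(4590) = 620, so π(4590)/π(642) ≈ 5.3448. The PNT-predicted ratio is (4590/ln(4590)) / (642/ln(642)) ≈ 5.4816. The two agree to within a few percent, as expected.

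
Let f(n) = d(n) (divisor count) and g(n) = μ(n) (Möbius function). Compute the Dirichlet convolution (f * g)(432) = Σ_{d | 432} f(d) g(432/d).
(d * μ)(432) = 1

Divisors of 432: [1, 2, 3, 4, 6, 8, 9, 12, 16, 18, 24, 27, 36, 48, 54, 72, 108, 144, 216, 432]. For each d | 432:
  d = 1: d(1) · μ(432/1) = 1 · 0 = 0
  d = 2: d(2) · μ(432/2) = 2 · 0 = 0
  d = 3: d(3) · μ(432/3) = 2 · 0 = 0
  d = 4: d(4) · μ(432/4) = 3 · 0 = 0
  d = 6: d(6) · μ(432/6) = 4 · 0 = 0
  d = 8: d(8) · μ(432/8) = 4 · 0 = 0
  d = 9: d(9) · μ(432/9) = 3 · 0 = 0
  d = 12: d(12) · μ(432/12) = 6 · 0 = 0
  d = 16: d(16) · μ(432/16) = 5 · 0 = 0
  d = 18: d(18) · μ(432/18) = 6 · 0 = 0
  d = 24: d(24) · μ(432/24) = 8 · 0 = 0
  d = 27: d(27) · μ(432/27) = 4 · 0 = 0
  d = 36: d(36) · μ(432/36) = 9 · 0 = 0
  d = 48: d(48) · μ(432/48) = 10 · 0 = 0
  d = 54: d(54) · μ(432/54) = 8 · 0 = 0
  d = 72: d(72) · μ(432/72) = 12 · 1 = 12
  d = 108: d(108) · μ(432/108) = 12 · 0 = 0
  d = 144: d(144) · μ(432/144) = 15 · -1 = -15
  d = 216: d(216) · μ(432/216) = 16 · -1 = -16
  d = 432: d(432) · μ(432/432) = 20 · 1 = 20
Summing: (d * μ)(432) = 0 + 0 + 0 + 0 + 0 + 0 + 0 + 0 + 0 + 0 + 0 + 0 + 0 + 0 + 0 + 12 + 0 + -15 + -16 + 20 = 1.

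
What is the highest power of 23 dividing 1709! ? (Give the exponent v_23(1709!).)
v_23(1709!) = 77

Legendre's formula: v_p(n!) = Σ_{k ≥ 1} ⌊n / p^k⌋. For p = 23, n = 1709, the terms are:
  ⌊1709/23^1⌋ = ⌊1709/23⌋ = 74
  ⌊1709/23^2⌋ = ⌊1709/529⌋ = 3
(the next term ⌊1709/23^3⌋ = 0, terminating the sum). Summing: v_23(1709!) = 74 + 3 = 77.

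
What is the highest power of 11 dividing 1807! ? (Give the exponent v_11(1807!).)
v_11(1807!) = 179

Legendre's formula: v_p(n!) = Σ_{k ≥ 1} ⌊n / p^k⌋. For p = 11, n = 1807, the terms are:
  ⌊1807/11^1⌋ = ⌊1807/11⌋ = 164
  ⌊1807/11^2⌋ = ⌊1807/121⌋ = 14
  ⌊1807/11^3⌋ = ⌊1807/1331⌋ = 1
(the next term ⌊1807/11^4⌋ = 0, terminating the sum). Summing: v_11(1807!) = 164 + 14 + 1 = 179.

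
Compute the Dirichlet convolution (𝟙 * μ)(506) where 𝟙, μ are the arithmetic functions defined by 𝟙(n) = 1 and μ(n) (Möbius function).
(𝟙 * μ)(506) = 0

Divisors of 506: [1, 2, 11, 22, 23, 46, 253, 506]. For each d | 506:
  d = 1: 𝟙(1) · μ(506/1) = 1 · -1 = -1
  d = 2: 𝟙(2) · μ(506/2) = 1 · 1 = 1
  d = 11: 𝟙(11) · μ(506/11) = 1 · 1 = 1
  d = 22: 𝟙(22) · μ(506/22) = 1 · -1 = -1
  d = 23: 𝟙(23) · μ(506/23) = 1 · 1 = 1
  d = 46: 𝟙(46) · μ(506/46) = 1 · -1 = -1
  d = 253: 𝟙(253) · μ(506/253) = 1 · -1 = -1
  d = 506: 𝟙(506) · μ(506/506) = 1 · 1 = 1
Summing: (𝟙 * μ)(506) = -1 + 1 + 1 + -1 + 1 + -1 + -1 + 1 = 0.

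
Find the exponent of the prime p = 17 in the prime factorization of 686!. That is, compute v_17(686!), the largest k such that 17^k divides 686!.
v_17(686!) = 42

Legendre's formula: v_p(n!) = Σ_{k ≥ 1} ⌊n / p^k⌋. For p = 17, n = 686, the terms are:
  ⌊686/17^1⌋ = ⌊686/17⌋ = 40
  ⌊686/17^2⌋ = ⌊686/289⌋ = 2
(the next term ⌊686/17^3⌋ = 0, terminating the sum). Summing: v_17(686!) = 40 + 2 = 42.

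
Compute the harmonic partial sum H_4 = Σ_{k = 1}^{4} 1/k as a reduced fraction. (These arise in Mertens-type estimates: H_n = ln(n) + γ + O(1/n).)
H_4 = 25/12

Direct summation: H_4 = 1 + 1/2 + ... + 1/4. The least common denominator is lcm(1, ..., 4) = 12; over this denominator the numerator is 12 + 6 + 4 + 3 = 25, so H_4 = 25/12 (already in lowest terms) ≈ 2.08333. (The PNT-adjacent estimate ln(4) + γ ≈ 1.96351 matches within O(1/n).)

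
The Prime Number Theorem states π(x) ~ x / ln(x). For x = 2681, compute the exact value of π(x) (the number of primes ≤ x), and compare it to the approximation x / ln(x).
π(2681) = 388;  x/ln(x) ≈ 339.63;  relative error ≈ 12.47%.

Directly count primes up to 2681: π(2681) = 388. The PNT approximation gives 2681/ln(2681) ≈ 2681/7.89395 ≈ 339.63. Relative error (π(x) − x/ln(x)) / π(x) ≈ 12.47%; the approximation is known to undercount slightly (Li(x) is a better estimate).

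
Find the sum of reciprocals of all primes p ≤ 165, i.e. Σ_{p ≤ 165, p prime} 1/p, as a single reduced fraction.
Σ 1/p = 10988187442690106858194788089546541159451476081371138484805233167/5766152219975951659023630035336134306565384015606066319856068810

π(165) = 38, so the primes ≤ 165 are [2, 3, 5, 7, 11, 13, 17, 19, 23, 29, 31, 37, 41, 43, 47, 53, 59, 61, 67, 71, 73, 79, 83, 89, 97, 101, 103, 107, 109, 113, 127, 131, 137, 139, 149, 151, 157, 163]. Summing 1/p over these primes: 10988187442690106858194788089546541159451476081371138484805233167/5766152219975951659023630035336134306565384015606066319856068810 ≈ 1.9056. Mertens estimate ln ln(165) + 0.2615 ≈ 1.8919.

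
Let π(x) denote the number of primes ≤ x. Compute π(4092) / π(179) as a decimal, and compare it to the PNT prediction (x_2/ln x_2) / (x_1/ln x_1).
π(4092)/π(179) = 563/41 ≈ 13.7317;  PNT prediction ≈ 14.2586.

π(179) = 41 and π(4092) = 563, so π(4092)/π(179) ≈ 13.7317. The PNT-predicted ratio is (4092/ln(4092)) / (179/ln(179)) ≈ 14.2586. The two agree to within a few percent, as expected.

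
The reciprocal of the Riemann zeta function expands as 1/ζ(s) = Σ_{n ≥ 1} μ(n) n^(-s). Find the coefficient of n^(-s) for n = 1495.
μ(1495) = -1

Factor n = 1495 = 5 · 13 · 23. μ(n) = 0 if any exponent ≥ 2 (not squarefree); otherwise μ(n) = (−1)^{ω(n)} where ω(n) is the number of distinct prime factors. Applying: μ(1495) = -1.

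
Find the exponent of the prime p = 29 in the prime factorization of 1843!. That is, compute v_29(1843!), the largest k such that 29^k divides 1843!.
v_29(1843!) = 65

Legendre's formula: v_p(n!) = Σ_{k ≥ 1} ⌊n / p^k⌋. For p = 29, n = 1843, the terms are:
  ⌊1843/29^1⌋ = ⌊1843/29⌋ = 63
  ⌊1843/29^2⌋ = ⌊1843/841⌋ = 2
(the next term ⌊1843/29^3⌋ = 0, terminating the sum). Summing: v_29(1843!) = 63 + 2 = 65.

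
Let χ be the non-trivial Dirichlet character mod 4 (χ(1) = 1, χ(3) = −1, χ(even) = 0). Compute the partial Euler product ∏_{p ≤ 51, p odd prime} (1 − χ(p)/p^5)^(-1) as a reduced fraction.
∏ = 7508883803148623376075754946450365737429310788606076172798130278074505/7537845509642297199917174706861149114875564283464393121061743521431552

The odd primes p ≤ 51 are [3, 5, 7, 11, 13, 17, 19, 23, 29, 31, 37, 41, 43, 47]. For each, χ(p) = 1 if p ≡ 1 mod 4, χ(p) = −1 if p ≡ 3 mod 4. Taking (1 − χ(p)/p^5)^(-1) = p^5/(p^5 − χ(p)): (1 − (-1)/3^5)^(-1) · (1 − (1)/5^5)^(-1) · (1 − (-1)/7^5)^(-1) · (1 − (-1)/11^5)^(-1) · (1 − (1)/13^5)^(-1) · (1 − (1)/17^5)^(-1) · (1 − (-1)/19^5)^(-1) · (1 − (-1)/23^5)^(-1) · (1 − (1)/29^5)^(-1) · (1 − (-1)/31^5)^(-1) · (1 − (1)/37^5)^(-1) · (1 − (1)/41^5)^(-1) · (1 − (-1)/43^5)^(-1) · (1 − (-1)/47^5)^(-1) = 7508883803148623376075754946450365737429310788606076172798130278074505/7537845509642297199917174706861149114875564283464393121061743521431552.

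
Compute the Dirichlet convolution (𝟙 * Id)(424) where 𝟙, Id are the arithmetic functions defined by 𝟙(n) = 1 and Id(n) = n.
(𝟙 * Id)(424) = 810

Divisors of 424: [1, 2, 4, 8, 53, 106, 212, 424]. For each d | 424:
  d = 1: 𝟙(1) · Id(424/1) = 1 · 424 = 424
  d = 2: 𝟙(2) · Id(424/2) = 1 · 212 = 212
  d = 4: 𝟙(4) · Id(424/4) = 1 · 106 = 106
  d = 8: 𝟙(8) · Id(424/8) = 1 · 53 = 53
  d = 53: 𝟙(53) · Id(424/53) = 1 · 8 = 8
  d = 106: 𝟙(106) · Id(424/106) = 1 · 4 = 4
  d = 212: 𝟙(212) · Id(424/212) = 1 · 2 = 2
  d = 424: 𝟙(424) · Id(424/424) = 1 · 1 = 1
Summing: (𝟙 * Id)(424) = 424 + 212 + 106 + 53 + 8 + 4 + 2 + 1 = 810.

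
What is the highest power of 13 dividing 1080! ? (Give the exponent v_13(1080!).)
v_13(1080!) = 89

Legendre's formula: v_p(n!) = Σ_{k ≥ 1} ⌊n / p^k⌋. For p = 13, n = 1080, the terms are:
  ⌊1080/13^1⌋ = ⌊1080/13⌋ = 83
  ⌊1080/13^2⌋ = ⌊1080/169⌋ = 6
(the next term ⌊1080/13^3⌋ = 0, terminating the sum). Summing: v_13(1080!) = 83 + 6 = 89.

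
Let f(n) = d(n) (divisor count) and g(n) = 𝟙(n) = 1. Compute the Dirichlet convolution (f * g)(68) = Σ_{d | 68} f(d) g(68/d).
(d * 𝟙)(68) = 18

Divisors of 68: [1, 2, 4, 17, 34, 68]. For each d | 68:
  d = 1: d(1) · 𝟙(68/1) = 1 · 1 = 1
  d = 2: d(2) · 𝟙(68/2) = 2 · 1 = 2
  d = 4: d(4) · 𝟙(68/4) = 3 · 1 = 3
  d = 17: d(17) · 𝟙(68/17) = 2 · 1 = 2
  d = 34: d(34) · 𝟙(68/34) = 4 · 1 = 4
  d = 68: d(68) · 𝟙(68/68) = 6 · 1 = 6
Summing: (d * 𝟙)(68) = 1 + 2 + 3 + 2 + 4 + 6 = 18.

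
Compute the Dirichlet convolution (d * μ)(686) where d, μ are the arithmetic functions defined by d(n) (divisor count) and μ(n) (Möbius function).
(d * μ)(686) = 1

Divisors of 686: [1, 2, 7, 14, 49, 98, 343, 686]. For each d | 686:
  d = 1: d(1) · μ(686/1) = 1 · 0 = 0
  d = 2: d(2) · μ(686/2) = 2 · 0 = 0
  d = 7: d(7) · μ(686/7) = 2 · 0 = 0
  d = 14: d(14) · μ(686/14) = 4 · 0 = 0
  d = 49: d(49) · μ(686/49) = 3 · 1 = 3
  d = 98: d(98) · μ(686/98) = 6 · -1 = -6
  d = 343: d(343) · μ(686/343) = 4 · -1 = -4
  d = 686: d(686) · μ(686/686) = 8 · 1 = 8
Summing: (d * μ)(686) = 0 + 0 + 0 + 0 + 3 + -6 + -4 + 8 = 1.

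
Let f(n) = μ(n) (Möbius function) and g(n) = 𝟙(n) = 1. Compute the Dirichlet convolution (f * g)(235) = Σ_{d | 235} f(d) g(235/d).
(μ * 𝟙)(235) = 0

Divisors of 235: [1, 5, 47, 235]. For each d | 235:
  d = 1: μ(1) · 𝟙(235/1) = 1 · 1 = 1
  d = 5: μ(5) · 𝟙(235/5) = -1 · 1 = -1
  d = 47: μ(47) · 𝟙(235/47) = -1 · 1 = -1
  d = 235: μ(235) · 𝟙(235/235) = 1 · 1 = 1
Summing: (μ * 𝟙)(235) = 1 + -1 + -1 + 1 = 0.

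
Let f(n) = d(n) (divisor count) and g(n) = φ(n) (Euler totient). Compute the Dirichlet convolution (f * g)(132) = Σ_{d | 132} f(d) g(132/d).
(d * φ)(132) = 336

Divisors of 132: [1, 2, 3, 4, 6, 11, 12, 22, 33, 44, 66, 132]. For each d | 132:
  d = 1: d(1) · φ(132/1) = 1 · 40 = 40
  d = 2: d(2) · φ(132/2) = 2 · 20 = 40
  d = 3: d(3) · φ(132/3) = 2 · 20 = 40
  d = 4: d(4) · φ(132/4) = 3 · 20 = 60
  d = 6: d(6) · φ(132/6) = 4 · 10 = 40
  d = 11: d(11) · φ(132/11) = 2 · 4 = 8
  d = 12: d(12) · φ(132/12) = 6 · 10 = 60
  d = 22: d(22) · φ(132/22) = 4 · 2 = 8
  d = 33: d(33) · φ(132/33) = 4 · 2 = 8
  d = 44: d(44) · φ(132/44) = 6 · 2 = 12
  d = 66: d(66) · φ(132/66) = 8 · 1 = 8
  d = 132: d(132) · φ(132/132) = 12 · 1 = 12
Summing: (d * φ)(132) = 40 + 40 + 40 + 60 + 40 + 8 + 60 + 8 + 8 + 12 + 8 + 12 = 336.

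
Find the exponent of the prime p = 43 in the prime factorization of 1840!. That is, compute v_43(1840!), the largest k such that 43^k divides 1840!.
v_43(1840!) = 42

Legendre's formula: v_p(n!) = Σ_{k ≥ 1} ⌊n / p^k⌋. For p = 43, n = 1840, the terms are:
  ⌊1840/43^1⌋ = ⌊1840/43⌋ = 42
(the next term ⌊1840/43^2⌋ = 0, terminating the sum). Summing: v_43(1840!) = 42 = 42.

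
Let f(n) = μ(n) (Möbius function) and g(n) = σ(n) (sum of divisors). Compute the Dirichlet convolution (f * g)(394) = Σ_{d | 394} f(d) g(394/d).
(μ * σ)(394) = 394

Divisors of 394: [1, 2, 197, 394]. For each d | 394:
  d = 1: μ(1) · σ(394/1) = 1 · 594 = 594
  d = 2: μ(2) · σ(394/2) = -1 · 198 = -198
  d = 197: μ(197) · σ(394/197) = -1 · 3 = -3
  d = 394: μ(394) · σ(394/394) = 1 · 1 = 1
Summing: (μ * σ)(394) = 594 + -198 + -3 + 1 = 394.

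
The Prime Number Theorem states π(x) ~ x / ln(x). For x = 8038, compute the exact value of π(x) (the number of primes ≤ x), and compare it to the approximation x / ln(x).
π(8038) = 1010;  x/ln(x) ≈ 893.91;  relative error ≈ 11.49%.

Directly count primes up to 8038: π(8038) = 1010. The PNT approximation gives 8038/ln(8038) ≈ 8038/8.99194 ≈ 893.91. Relative error (π(x) − x/ln(x)) / π(x) ≈ 11.49%; the approximation is known to undercount slightly (Li(x) is a better estimate).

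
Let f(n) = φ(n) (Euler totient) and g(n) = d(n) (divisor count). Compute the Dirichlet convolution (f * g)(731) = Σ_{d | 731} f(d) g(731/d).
(φ * d)(731) = 792

Divisors of 731: [1, 17, 43, 731]. For each d | 731:
  d = 1: φ(1) · d(731/1) = 1 · 4 = 4
  d = 17: φ(17) · d(731/17) = 16 · 2 = 32
  d = 43: φ(43) · d(731/43) = 42 · 2 = 84
  d = 731: φ(731) · d(731/731) = 672 · 1 = 672
Summing: (φ * d)(731) = 4 + 32 + 84 + 672 = 792.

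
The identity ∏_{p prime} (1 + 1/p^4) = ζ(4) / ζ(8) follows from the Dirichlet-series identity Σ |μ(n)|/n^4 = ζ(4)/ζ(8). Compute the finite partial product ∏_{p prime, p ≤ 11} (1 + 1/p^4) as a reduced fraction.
∏ = 1918185173881/1779622700625

The primes p ≤ 11 are [2, 3, 5, 7, 11]. For each, (1 + 1/p^4) = (p^4 + 1)/p^4. Multiplying these fractions over p ∈ [2, 3, 5, 7, 11] gives 1918185173881/1779622700625. (In the limit P → ∞ this tends to ζ(4)/ζ(8).)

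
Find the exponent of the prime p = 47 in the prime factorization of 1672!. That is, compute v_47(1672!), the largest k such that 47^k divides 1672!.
v_47(1672!) = 35

Legendre's formula: v_p(n!) = Σ_{k ≥ 1} ⌊n / p^k⌋. For p = 47, n = 1672, the terms are:
  ⌊1672/47^1⌋ = ⌊1672/47⌋ = 35
(the next term ⌊1672/47^2⌋ = 0, terminating the sum). Summing: v_47(1672!) = 35 = 35.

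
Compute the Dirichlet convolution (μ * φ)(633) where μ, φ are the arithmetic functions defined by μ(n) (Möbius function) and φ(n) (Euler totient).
(μ * φ)(633) = 209

Divisors of 633: [1, 3, 211, 633]. For each d | 633:
  d = 1: μ(1) · φ(633/1) = 1 · 420 = 420
  d = 3: μ(3) · φ(633/3) = -1 · 210 = -210
  d = 211: μ(211) · φ(633/211) = -1 · 2 = -2
  d = 633: μ(633) · φ(633/633) = 1 · 1 = 1
Summing: (μ * φ)(633) = 420 + -210 + -2 + 1 = 209.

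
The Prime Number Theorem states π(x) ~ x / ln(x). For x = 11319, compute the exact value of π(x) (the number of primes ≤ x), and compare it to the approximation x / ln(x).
π(11319) = 1368;  x/ln(x) ≈ 1212.63;  relative error ≈ 11.36%.

Directly count primes up to 11319: π(11319) = 1368. The PNT approximation gives 11319/ln(11319) ≈ 11319/9.33424 ≈ 1212.63. Relative error (π(x) − x/ln(x)) / π(x) ≈ 11.36%; the approximation is known to undercount slightly (Li(x) is a better estimate).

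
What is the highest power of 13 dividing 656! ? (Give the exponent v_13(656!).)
v_13(656!) = 53

Legendre's formula: v_p(n!) = Σ_{k ≥ 1} ⌊n / p^k⌋. For p = 13, n = 656, the terms are:
  ⌊656/13^1⌋ = ⌊656/13⌋ = 50
  ⌊656/13^2⌋ = ⌊656/169⌋ = 3
(the next term ⌊656/13^3⌋ = 0, terminating the sum). Summing: v_13(656!) = 50 + 3 = 53.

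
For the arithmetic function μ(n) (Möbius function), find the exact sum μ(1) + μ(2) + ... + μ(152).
Σ_{n ≤ 152} μ(n) = -1

Compute μ(n) for each 1 ≤ n ≤ 152: μ(1) = 1, μ(2) = -1, μ(3) = -1, μ(4) = 0, μ(5) = -1, μ(6) = 1, μ(7) = -1, μ(8) = 0, μ(9) = 0, μ(10) = 1, μ(11) = -1, μ(12) = 0, μ(13) = -1, μ(14) = 1, μ(15) = 1, μ(16) = 0, μ(17) = -1, μ(18) = 0, μ(19) = -1, μ(20) = 0, μ(21) = 1, μ(22) = 1, μ(23) = -1, μ(24) = 0, μ(25) = 0, μ(26) = 1, μ(27) = 0, μ(28) = 0, μ(29) = -1, μ(30) = -1, μ(31) = -1, μ(32) = 0, μ(33) = 1, μ(34) = 1, μ(35) = 1, μ(36) = 0, μ(37) = -1, μ(38) = 1, μ(39) = 1, μ(40) = 0, μ(41) = -1, μ(42) = -1, μ(43) = -1, μ(44) = 0, μ(45) = 0, μ(46) = 1, μ(47) = -1, μ(48) = 0, μ(49) = 0, μ(50) = 0, μ(51) = 1, μ(52) = 0, μ(53) = -1, μ(54) = 0, μ(55) = 1, μ(56) = 0, μ(57) = 1, μ(58) = 1, μ(59) = -1, μ(60) = 0, μ(61) = -1, μ(62) = 1, μ(63) = 0, μ(64) = 0, μ(65) = 1, μ(66) = -1, μ(67) = -1, μ(68) = 0, μ(69) = 1, μ(70) = -1, μ(71) = -1, μ(72) = 0, μ(73) = -1, μ(74) = 1, μ(75) = 0, μ(76) = 0, μ(77) = 1, μ(78) = -1, μ(79) = -1, μ(80) = 0, μ(81) = 0, μ(82) = 1, μ(83) = -1, μ(84) = 0, μ(85) = 1, μ(86) = 1, μ(87) = 1, μ(88) = 0, μ(89) = -1, μ(90) = 0, μ(91) = 1, μ(92) = 0, μ(93) = 1, μ(94) = 1, μ(95) = 1, μ(96) = 0, μ(97) = -1, μ(98) = 0, μ(99) = 0, μ(100) = 0, μ(101) = -1, μ(102) = -1, μ(103) = -1, μ(104) = 0, μ(105) = -1, μ(106) = 1, μ(107) = -1, μ(108) = 0, μ(109) = -1, μ(110) = -1, μ(111) = 1, μ(112) = 0, μ(113) = -1, μ(114) = -1, μ(115) = 1, μ(116) = 0, μ(117) = 0, μ(118) = 1, μ(119) = 1, μ(120) = 0, μ(121) = 0, μ(122) = 1, μ(123) = 1, μ(124) = 0, μ(125) = 0, μ(126) = 0, μ(127) = -1, μ(128) = 0, μ(129) = 1, μ(130) = -1, μ(131) = -1, μ(132) = 0, μ(133) = 1, μ(134) = 1, μ(135) = 0, μ(136) = 0, μ(137) = -1, μ(138) = -1, μ(139) = -1, μ(140) = 0, μ(141) = 1, μ(142) = 1, μ(143) = 1, μ(144) = 0, μ(145) = 1, μ(146) = 1, μ(147) = 0, μ(148) = 0, μ(149) = -1, μ(150) = 0, μ(151) = -1, μ(152) = 0. Summing all 152 values: -1. (Mertens function M(x) = Σ_{n ≤ x} μ(n); on average M(x) should be small (PNT ⟺ M(x) = o(x)).)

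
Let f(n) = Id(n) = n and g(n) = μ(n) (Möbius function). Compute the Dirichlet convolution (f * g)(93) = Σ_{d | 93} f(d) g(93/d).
(Id * μ)(93) = 60

Divisors of 93: [1, 3, 31, 93]. For each d | 93:
  d = 1: Id(1) · μ(93/1) = 1 · 1 = 1
  d = 3: Id(3) · μ(93/3) = 3 · -1 = -3
  d = 31: Id(31) · μ(93/31) = 31 · -1 = -31
  d = 93: Id(93) · μ(93/93) = 93 · 1 = 93
Summing: (Id * μ)(93) = 1 + -3 + -31 + 93 = 60.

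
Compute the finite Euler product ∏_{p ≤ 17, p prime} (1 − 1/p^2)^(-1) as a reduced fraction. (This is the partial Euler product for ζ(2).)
∏ = 206841635/127401984

The primes p ≤ 17 are [2, 3, 5, 7, 11, 13, 17]. For each prime, (1 − 1/p^2)^(-1) = p^2 / (p^2 − 1). The product is (1 − 1/2^2)^(-1), (1 − 1/3^2)^(-1), (1 − 1/5^2)^(-1), (1 − 1/7^2)^(-1), (1 − 1/11^2)^(-1), (1 − 1/13^2)^(-1), (1 − 1/17^2)^(-1) = ∏ p^2 / (p^2 − 1) = 206841635/127401984.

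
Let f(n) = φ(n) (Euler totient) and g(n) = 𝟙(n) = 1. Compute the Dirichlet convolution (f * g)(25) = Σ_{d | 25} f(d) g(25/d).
(φ * 𝟙)(25) = 25

Divisors of 25: [1, 5, 25]. For each d | 25:
  d = 1: φ(1) · 𝟙(25/1) = 1 · 1 = 1
  d = 5: φ(5) · 𝟙(25/5) = 4 · 1 = 4
  d = 25: φ(25) · 𝟙(25/25) = 20 · 1 = 20
Summing: (φ * 𝟙)(25) = 1 + 4 + 20 = 25.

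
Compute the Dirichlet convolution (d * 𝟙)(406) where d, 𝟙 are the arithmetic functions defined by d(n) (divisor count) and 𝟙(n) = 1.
(d * 𝟙)(406) = 27

Divisors of 406: [1, 2, 7, 14, 29, 58, 203, 406]. For each d | 406:
  d = 1: d(1) · 𝟙(406/1) = 1 · 1 = 1
  d = 2: d(2) · 𝟙(406/2) = 2 · 1 = 2
  d = 7: d(7) · 𝟙(406/7) = 2 · 1 = 2
  d = 14: d(14) · 𝟙(406/14) = 4 · 1 = 4
  d = 29: d(29) · 𝟙(406/29) = 2 · 1 = 2
  d = 58: d(58) · 𝟙(406/58) = 4 · 1 = 4
  d = 203: d(203) · 𝟙(406/203) = 4 · 1 = 4
  d = 406: d(406) · 𝟙(406/406) = 8 · 1 = 8
Summing: (d * 𝟙)(406) = 1 + 2 + 2 + 4 + 2 + 4 + 4 + 8 = 27.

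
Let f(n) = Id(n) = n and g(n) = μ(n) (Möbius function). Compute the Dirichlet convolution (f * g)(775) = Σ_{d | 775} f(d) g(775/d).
(Id * μ)(775) = 600

Divisors of 775: [1, 5, 25, 31, 155, 775]. For each d | 775:
  d = 1: Id(1) · μ(775/1) = 1 · 0 = 0
  d = 5: Id(5) · μ(775/5) = 5 · 1 = 5
  d = 25: Id(25) · μ(775/25) = 25 · -1 = -25
  d = 31: Id(31) · μ(775/31) = 31 · 0 = 0
  d = 155: Id(155) · μ(775/155) = 155 · -1 = -155
  d = 775: Id(775) · μ(775/775) = 775 · 1 = 775
Summing: (Id * μ)(775) = 0 + 5 + -25 + 0 + -155 + 775 = 600.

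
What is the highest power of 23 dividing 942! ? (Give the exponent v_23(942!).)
v_23(942!) = 41

Legendre's formula: v_p(n!) = Σ_{k ≥ 1} ⌊n / p^k⌋. For p = 23, n = 942, the terms are:
  ⌊942/23^1⌋ = ⌊942/23⌋ = 40
  ⌊942/23^2⌋ = ⌊942/529⌋ = 1
(the next term ⌊942/23^3⌋ = 0, terminating the sum). Summing: v_23(942!) = 40 + 1 = 41.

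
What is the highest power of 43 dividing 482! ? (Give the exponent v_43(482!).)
v_43(482!) = 11

Legendre's formula: v_p(n!) = Σ_{k ≥ 1} ⌊n / p^k⌋. For p = 43, n = 482, the terms are:
  ⌊482/43^1⌋ = ⌊482/43⌋ = 11
(the next term ⌊482/43^2⌋ = 0, terminating the sum). Summing: v_43(482!) = 11 = 11.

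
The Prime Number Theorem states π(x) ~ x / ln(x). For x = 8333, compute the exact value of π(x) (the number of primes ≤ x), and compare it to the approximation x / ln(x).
π(8333) = 1045;  x/ln(x) ≈ 923.02;  relative error ≈ 11.67%.

Directly count primes up to 8333: π(8333) = 1045. The PNT approximation gives 8333/ln(8333) ≈ 8333/9.02798 ≈ 923.02. Relative error (π(x) − x/ln(x)) / π(x) ≈ 11.67%; the approximation is known to undercount slightly (Li(x) is a better estimate).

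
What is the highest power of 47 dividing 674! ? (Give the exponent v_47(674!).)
v_47(674!) = 14

Legendre's formula: v_p(n!) = Σ_{k ≥ 1} ⌊n / p^k⌋. For p = 47, n = 674, the terms are:
  ⌊674/47^1⌋ = ⌊674/47⌋ = 14
(the next term ⌊674/47^2⌋ = 0, terminating the sum). Summing: v_47(674!) = 14 = 14.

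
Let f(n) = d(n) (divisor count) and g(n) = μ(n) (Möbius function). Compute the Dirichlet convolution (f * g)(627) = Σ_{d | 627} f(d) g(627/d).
(d * μ)(627) = 1

Divisors of 627: [1, 3, 11, 19, 33, 57, 209, 627]. For each d | 627:
  d = 1: d(1) · μ(627/1) = 1 · -1 = -1
  d = 3: d(3) · μ(627/3) = 2 · 1 = 2
  d = 11: d(11) · μ(627/11) = 2 · 1 = 2
  d = 19: d(19) · μ(627/19) = 2 · 1 = 2
  d = 33: d(33) · μ(627/33) = 4 · -1 = -4
  d = 57: d(57) · μ(627/57) = 4 · -1 = -4
  d = 209: d(209) · μ(627/209) = 4 · -1 = -4
  d = 627: d(627) · μ(627/627) = 8 · 1 = 8
Summing: (d * μ)(627) = -1 + 2 + 2 + 2 + -4 + -4 + -4 + 8 = 1.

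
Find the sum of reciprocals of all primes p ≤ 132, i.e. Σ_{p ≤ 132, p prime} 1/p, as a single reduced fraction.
Σ 1/p = 980956909242278731029785409368357903506317057050081/525896479052627740771371797072411912900610967452630

π(132) = 32, so the primes ≤ 132 are [2, 3, 5, 7, 11, 13, 17, 19, 23, 29, 31, 37, 41, 43, 47, 53, 59, 61, 67, 71, 73, 79, 83, 89, 97, 101, 103, 107, 109, 113, 127, 131]. Summing 1/p over these primes: 980956909242278731029785409368357903506317057050081/525896479052627740771371797072411912900610967452630 ≈ 1.8653. Mertens estimate ln ln(132) + 0.2615 ≈ 1.8472.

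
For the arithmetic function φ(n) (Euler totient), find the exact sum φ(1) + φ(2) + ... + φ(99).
Σ_{n ≤ 99} φ(n) = 3004

Compute φ(n) for each 1 ≤ n ≤ 99: φ(1) = 1, φ(2) = 1, φ(3) = 2, φ(4) = 2, φ(5) = 4, φ(6) = 2, φ(7) = 6, φ(8) = 4, φ(9) = 6, φ(10) = 4, φ(11) = 10, φ(12) = 4, φ(13) = 12, φ(14) = 6, φ(15) = 8, φ(16) = 8, φ(17) = 16, φ(18) = 6, φ(19) = 18, φ(20) = 8, φ(21) = 12, φ(22) = 10, φ(23) = 22, φ(24) = 8, φ(25) = 20, φ(26) = 12, φ(27) = 18, φ(28) = 12, φ(29) = 28, φ(30) = 8, φ(31) = 30, φ(32) = 16, φ(33) = 20, φ(34) = 16, φ(35) = 24, φ(36) = 12, φ(37) = 36, φ(38) = 18, φ(39) = 24, φ(40) = 16, φ(41) = 40, φ(42) = 12, φ(43) = 42, φ(44) = 20, φ(45) = 24, φ(46) = 22, φ(47) = 46, φ(48) = 16, φ(49) = 42, φ(50) = 20, φ(51) = 32, φ(52) = 24, φ(53) = 52, φ(54) = 18, φ(55) = 40, φ(56) = 24, φ(57) = 36, φ(58) = 28, φ(59) = 58, φ(60) = 16, φ(61) = 60, φ(62) = 30, φ(63) = 36, φ(64) = 32, φ(65) = 48, φ(66) = 20, φ(67) = 66, φ(68) = 32, φ(69) = 44, φ(70) = 24, φ(71) = 70, φ(72) = 24, φ(73) = 72, φ(74) = 36, φ(75) = 40, φ(76) = 36, φ(77) = 60, φ(78) = 24, φ(79) = 78, φ(80) = 32, φ(81) = 54, φ(82) = 40, φ(83) = 82, φ(84) = 24, φ(85) = 64, φ(86) = 42, φ(87) = 56, φ(88) = 40, φ(89) = 88, φ(90) = 24, φ(91) = 72, φ(92) = 44, φ(93) = 60, φ(94) = 46, φ(95) = 72, φ(96) = 32, φ(97) = 96, φ(98) = 42, φ(99) = 60. Summing all 99 values: 3004. (Average order: Σ_{n ≤ x} φ(n) ~ (3/π²) x². For x = 99, (3/π²)·99² ≈ 2979.15.)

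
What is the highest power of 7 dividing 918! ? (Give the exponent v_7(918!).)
v_7(918!) = 151

Legendre's formula: v_p(n!) = Σ_{k ≥ 1} ⌊n / p^k⌋. For p = 7, n = 918, the terms are:
  ⌊918/7^1⌋ = ⌊918/7⌋ = 131
  ⌊918/7^2⌋ = ⌊918/49⌋ = 18
  ⌊918/7^3⌋ = ⌊918/343⌋ = 2
(the next term ⌊918/7^4⌋ = 0, terminating the sum). Summing: v_7(918!) = 131 + 18 + 2 = 151.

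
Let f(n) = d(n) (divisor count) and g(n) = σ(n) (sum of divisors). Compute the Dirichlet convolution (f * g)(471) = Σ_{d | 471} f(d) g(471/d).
(d * σ)(471) = 960

Divisors of 471: [1, 3, 157, 471]. For each d | 471:
  d = 1: d(1) · σ(471/1) = 1 · 632 = 632
  d = 3: d(3) · σ(471/3) = 2 · 158 = 316
  d = 157: d(157) · σ(471/157) = 2 · 4 = 8
  d = 471: d(471) · σ(471/471) = 4 · 1 = 4
Summing: (d * σ)(471) = 632 + 316 + 8 + 4 = 960.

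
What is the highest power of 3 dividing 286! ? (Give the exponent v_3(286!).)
v_3(286!) = 140

Legendre's formula: v_p(n!) = Σ_{k ≥ 1} ⌊n / p^k⌋. For p = 3, n = 286, the terms are:
  ⌊286/3^1⌋ = ⌊286/3⌋ = 95
  ⌊286/3^2⌋ = ⌊286/9⌋ = 31
  ⌊286/3^3⌋ = ⌊286/27⌋ = 10
  ⌊286/3^4⌋ = ⌊286/81⌋ = 3
  ⌊286/3^5⌋ = ⌊286/243⌋ = 1
(the next term ⌊286/3^6⌋ = 0, terminating the sum). Summing: v_3(286!) = 95 + 31 + 10 + 3 + 1 = 140.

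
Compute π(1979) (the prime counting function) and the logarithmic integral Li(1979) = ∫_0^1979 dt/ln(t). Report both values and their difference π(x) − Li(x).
π(1979) = 299;  Li(1979) ≈ 312.04;  π(x) − Li(x) ≈ -13.04.

Direct count of primes ≤ 1979 gives π(1979) = 299. Numerical evaluation of the logarithmic integral gives Li(1979) ≈ 312.04. The difference π(x) − Li(x) ≈ -13.04 is typically negative for small/moderate x (Li(x) overestimates), though Littlewood's theorem shows this sign changes infinitely often.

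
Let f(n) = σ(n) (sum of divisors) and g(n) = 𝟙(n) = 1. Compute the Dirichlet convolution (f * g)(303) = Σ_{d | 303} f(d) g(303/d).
(σ * 𝟙)(303) = 515

Divisors of 303: [1, 3, 101, 303]. For each d | 303:
  d = 1: σ(1) · 𝟙(303/1) = 1 · 1 = 1
  d = 3: σ(3) · 𝟙(303/3) = 4 · 1 = 4
  d = 101: σ(101) · 𝟙(303/101) = 102 · 1 = 102
  d = 303: σ(303) · 𝟙(303/303) = 408 · 1 = 408
Summing: (σ * 𝟙)(303) = 1 + 4 + 102 + 408 = 515.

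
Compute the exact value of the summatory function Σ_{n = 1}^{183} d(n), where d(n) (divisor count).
Σ_{n ≤ 183} d(n) = 985

Compute d(n) for each 1 ≤ n ≤ 183: d(1) = 1, d(2) = 2, d(3) = 2, d(4) = 3, d(5) = 2, d(6) = 4, d(7) = 2, d(8) = 4, d(9) = 3, d(10) = 4, d(11) = 2, d(12) = 6, d(13) = 2, d(14) = 4, d(15) = 4, d(16) = 5, d(17) = 2, d(18) = 6, d(19) = 2, d(20) = 6, d(21) = 4, d(22) = 4, d(23) = 2, d(24) = 8, d(25) = 3, d(26) = 4, d(27) = 4, d(28) = 6, d(29) = 2, d(30) = 8, d(31) = 2, d(32) = 6, d(33) = 4, d(34) = 4, d(35) = 4, d(36) = 9, d(37) = 2, d(38) = 4, d(39) = 4, d(40) = 8, d(41) = 2, d(42) = 8, d(43) = 2, d(44) = 6, d(45) = 6, d(46) = 4, d(47) = 2, d(48) = 10, d(49) = 3, d(50) = 6, d(51) = 4, d(52) = 6, d(53) = 2, d(54) = 8, d(55) = 4, d(56) = 8, d(57) = 4, d(58) = 4, d(59) = 2, d(60) = 12, d(61) = 2, d(62) = 4, d(63) = 6, d(64) = 7, d(65) = 4, d(66) = 8, d(67) = 2, d(68) = 6, d(69) = 4, d(70) = 8, d(71) = 2, d(72) = 12, d(73) = 2, d(74) = 4, d(75) = 6, d(76) = 6, d(77) = 4, d(78) = 8, d(79) = 2, d(80) = 10, d(81) = 5, d(82) = 4, d(83) = 2, d(84) = 12, d(85) = 4, d(86) = 4, d(87) = 4, d(88) = 8, d(89) = 2, d(90) = 12, d(91) = 4, d(92) = 6, d(93) = 4, d(94) = 4, d(95) = 4, d(96) = 12, d(97) = 2, d(98) = 6, d(99) = 6, d(100) = 9, d(101) = 2, d(102) = 8, d(103) = 2, d(104) = 8, d(105) = 8, d(106) = 4, d(107) = 2, d(108) = 12, d(109) = 2, d(110) = 8, d(111) = 4, d(112) = 10, d(113) = 2, d(114) = 8, d(115) = 4, d(116) = 6, d(117) = 6, d(118) = 4, d(119) = 4, d(120) = 16, d(121) = 3, d(122) = 4, d(123) = 4, d(124) = 6, d(125) = 4, d(126) = 12, d(127) = 2, d(128) = 8, d(129) = 4, d(130) = 8, d(131) = 2, d(132) = 12, d(133) = 4, d(134) = 4, d(135) = 8, d(136) = 8, d(137) = 2, d(138) = 8, d(139) = 2, d(140) = 12, d(141) = 4, d(142) = 4, d(143) = 4, d(144) = 15, d(145) = 4, d(146) = 4, d(147) = 6, d(148) = 6, d(149) = 2, d(150) = 12, d(151) = 2, d(152) = 8, d(153) = 6, d(154) = 8, d(155) = 4, d(156) = 12, d(157) = 2, d(158) = 4, d(159) = 4, d(160) = 12, d(161) = 4, d(162) = 10, d(163) = 2, d(164) = 6, d(165) = 8, d(166) = 4, d(167) = 2, d(168) = 16, d(169) = 3, d(170) = 8, d(171) = 6, d(172) = 6, d(173) = 2, d(174) = 8, d(175) = 6, d(176) = 10, d(177) = 4, d(178) = 4, d(179) = 2, d(180) = 18, d(181) = 2, d(182) = 8, d(183) = 4. Summing all 183 values: 985. (Dirichlet's divisor formula: Σ_{n ≤ x} d(n) = x ln(x) + (2γ − 1) x + O(√x). For x = 183, the asymptotic estimate is ≈ 981.60.)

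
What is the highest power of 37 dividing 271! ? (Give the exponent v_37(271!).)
v_37(271!) = 7

Legendre's formula: v_p(n!) = Σ_{k ≥ 1} ⌊n / p^k⌋. For p = 37, n = 271, the terms are:
  ⌊271/37^1⌋ = ⌊271/37⌋ = 7
(the next term ⌊271/37^2⌋ = 0, terminating the sum). Summing: v_37(271!) = 7 = 7.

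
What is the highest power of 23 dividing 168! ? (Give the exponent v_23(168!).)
v_23(168!) = 7

Legendre's formula: v_p(n!) = Σ_{k ≥ 1} ⌊n / p^k⌋. For p = 23, n = 168, the terms are:
  ⌊168/23^1⌋ = ⌊168/23⌋ = 7
(the next term ⌊168/23^2⌋ = 0, terminating the sum). Summing: v_23(168!) = 7 = 7.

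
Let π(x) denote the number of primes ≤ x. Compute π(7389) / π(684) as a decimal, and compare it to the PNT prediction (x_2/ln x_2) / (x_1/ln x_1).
π(7389)/π(684) = 938/124 ≈ 7.5645;  PNT prediction ≈ 7.9166.

π(684) = 124 and π(7389) = 938, so π(7389)/π(684) ≈ 7.5645. The PNT-predicted ratio is (7389/ln(7389)) / (684/ln(684)) ≈ 7.9166. The two agree to within a few percent, as expected.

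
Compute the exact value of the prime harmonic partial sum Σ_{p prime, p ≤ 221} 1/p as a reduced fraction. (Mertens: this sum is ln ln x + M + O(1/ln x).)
Σ 1/p = 3215488142498485484492183158345029261034221047849345857469577412562094716564064084247/1645783550795210387735581011435590727981167322669649249414629852197255934130751870910

π(221) = 47, so the primes ≤ 221 are [2, 3, 5, 7, 11, 13, 17, 19, 23, 29, 31, 37, 41, 43, 47, 53, 59, 61, 67, 71, 73, 79, 83, 89, 97, 101, 103, 107, 109, 113, 127, 131, 137, 139, 149, 151, 157, 163, 167, 173, 179, 181, 191, 193, 197, 199, 211]. Summing 1/p over these primes: 3215488142498485484492183158345029261034221047849345857469577412562094716564064084247/1645783550795210387735581011435590727981167322669649249414629852197255934130751870910 ≈ 1.9538. Mertens estimate ln ln(221) + 0.2615 ≈ 1.9476.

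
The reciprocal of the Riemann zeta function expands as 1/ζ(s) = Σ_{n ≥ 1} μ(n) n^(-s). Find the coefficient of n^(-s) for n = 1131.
μ(1131) = -1

Factor n = 1131 = 3 · 13 · 29. μ(n) = 0 if any exponent ≥ 2 (not squarefree); otherwise μ(n) = (−1)^{ω(n)} where ω(n) is the number of distinct prime factors. Applying: μ(1131) = -1.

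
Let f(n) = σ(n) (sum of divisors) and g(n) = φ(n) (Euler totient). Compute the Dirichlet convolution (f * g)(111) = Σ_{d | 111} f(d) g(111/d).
(σ * φ)(111) = 444

Divisors of 111: [1, 3, 37, 111]. For each d | 111:
  d = 1: σ(1) · φ(111/1) = 1 · 72 = 72
  d = 3: σ(3) · φ(111/3) = 4 · 36 = 144
  d = 37: σ(37) · φ(111/37) = 38 · 2 = 76
  d = 111: σ(111) · φ(111/111) = 152 · 1 = 152
Summing: (σ * φ)(111) = 72 + 144 + 76 + 152 = 444.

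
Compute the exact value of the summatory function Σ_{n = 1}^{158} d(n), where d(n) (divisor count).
Σ_{n ≤ 158} d(n) = 826

Compute d(n) for each 1 ≤ n ≤ 158: d(1) = 1, d(2) = 2, d(3) = 2, d(4) = 3, d(5) = 2, d(6) = 4, d(7) = 2, d(8) = 4, d(9) = 3, d(10) = 4, d(11) = 2, d(12) = 6, d(13) = 2, d(14) = 4, d(15) = 4, d(16) = 5, d(17) = 2, d(18) = 6, d(19) = 2, d(20) = 6, d(21) = 4, d(22) = 4, d(23) = 2, d(24) = 8, d(25) = 3, d(26) = 4, d(27) = 4, d(28) = 6, d(29) = 2, d(30) = 8, d(31) = 2, d(32) = 6, d(33) = 4, d(34) = 4, d(35) = 4, d(36) = 9, d(37) = 2, d(38) = 4, d(39) = 4, d(40) = 8, d(41) = 2, d(42) = 8, d(43) = 2, d(44) = 6, d(45) = 6, d(46) = 4, d(47) = 2, d(48) = 10, d(49) = 3, d(50) = 6, d(51) = 4, d(52) = 6, d(53) = 2, d(54) = 8, d(55) = 4, d(56) = 8, d(57) = 4, d(58) = 4, d(59) = 2, d(60) = 12, d(61) = 2, d(62) = 4, d(63) = 6, d(64) = 7, d(65) = 4, d(66) = 8, d(67) = 2, d(68) = 6, d(69) = 4, d(70) = 8, d(71) = 2, d(72) = 12, d(73) = 2, d(74) = 4, d(75) = 6, d(76) = 6, d(77) = 4, d(78) = 8, d(79) = 2, d(80) = 10, d(81) = 5, d(82) = 4, d(83) = 2, d(84) = 12, d(85) = 4, d(86) = 4, d(87) = 4, d(88) = 8, d(89) = 2, d(90) = 12, d(91) = 4, d(92) = 6, d(93) = 4, d(94) = 4, d(95) = 4, d(96) = 12, d(97) = 2, d(98) = 6, d(99) = 6, d(100) = 9, d(101) = 2, d(102) = 8, d(103) = 2, d(104) = 8, d(105) = 8, d(106) = 4, d(107) = 2, d(108) = 12, d(109) = 2, d(110) = 8, d(111) = 4, d(112) = 10, d(113) = 2, d(114) = 8, d(115) = 4, d(116) = 6, d(117) = 6, d(118) = 4, d(119) = 4, d(120) = 16, d(121) = 3, d(122) = 4, d(123) = 4, d(124) = 6, d(125) = 4, d(126) = 12, d(127) = 2, d(128) = 8, d(129) = 4, d(130) = 8, d(131) = 2, d(132) = 12, d(133) = 4, d(134) = 4, d(135) = 8, d(136) = 8, d(137) = 2, d(138) = 8, d(139) = 2, d(140) = 12, d(141) = 4, d(142) = 4, d(143) = 4, d(144) = 15, d(145) = 4, d(146) = 4, d(147) = 6, d(148) = 6, d(149) = 2, d(150) = 12, d(151) = 2, d(152) = 8, d(153) = 6, d(154) = 8, d(155) = 4, d(156) = 12, d(157) = 2, d(158) = 4. Summing all 158 values: 826. (Dirichlet's divisor formula: Σ_{n ≤ x} d(n) = x ln(x) + (2γ − 1) x + O(√x). For x = 158, the asymptotic estimate is ≈ 824.29.)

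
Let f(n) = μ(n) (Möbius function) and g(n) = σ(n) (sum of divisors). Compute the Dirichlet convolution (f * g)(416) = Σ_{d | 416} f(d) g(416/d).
(μ * σ)(416) = 416

Divisors of 416: [1, 2, 4, 8, 13, 16, 26, 32, 52, 104, 208, 416]. For each d | 416:
  d = 1: μ(1) · σ(416/1) = 1 · 882 = 882
  d = 2: μ(2) · σ(416/2) = -1 · 434 = -434
  d = 4: μ(4) · σ(416/4) = 0 · 210 = 0
  d = 8: μ(8) · σ(416/8) = 0 · 98 = 0
  d = 13: μ(13) · σ(416/13) = -1 · 63 = -63
  d = 16: μ(16) · σ(416/16) = 0 · 42 = 0
  d = 26: μ(26) · σ(416/26) = 1 · 31 = 31
  d = 32: μ(32) · σ(416/32) = 0 · 14 = 0
  d = 52: μ(52) · σ(416/52) = 0 · 15 = 0
  d = 104: μ(104) · σ(416/104) = 0 · 7 = 0
  d = 208: μ(208) · σ(416/208) = 0 · 3 = 0
  d = 416: μ(416) · σ(416/416) = 0 · 1 = 0
Summing: (μ * σ)(416) = 882 + -434 + 0 + 0 + -63 + 0 + 31 + 0 + 0 + 0 + 0 + 0 = 416.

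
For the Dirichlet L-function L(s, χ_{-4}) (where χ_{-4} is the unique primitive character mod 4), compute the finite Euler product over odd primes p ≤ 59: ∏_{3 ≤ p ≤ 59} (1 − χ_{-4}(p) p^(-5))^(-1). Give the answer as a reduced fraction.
∏ = 34538337851474581952741276429072842761309710837968927162241490274877420523772051911439/34671551917835326033172056215145617687895117707924911462190255983143219500310572564480

The odd primes p ≤ 59 are [3, 5, 7, 11, 13, 17, 19, 23, 29, 31, 37, 41, 43, 47, 53, 59]. For each, χ(p) = 1 if p ≡ 1 mod 4, χ(p) = −1 if p ≡ 3 mod 4. Taking (1 − χ(p)/p^5)^(-1) = p^5/(p^5 − χ(p)): (1 − (-1)/3^5)^(-1) · (1 − (1)/5^5)^(-1) · (1 − (-1)/7^5)^(-1) · (1 − (-1)/11^5)^(-1) · (1 − (1)/13^5)^(-1) · (1 − (1)/17^5)^(-1) · (1 − (-1)/19^5)^(-1) · (1 − (-1)/23^5)^(-1) · (1 − (1)/29^5)^(-1) · (1 − (-1)/31^5)^(-1) · (1 − (1)/37^5)^(-1) · (1 − (1)/41^5)^(-1) · (1 − (-1)/43^5)^(-1) · (1 − (-1)/47^5)^(-1) · (1 − (1)/53^5)^(-1) · (1 − (-1)/59^5)^(-1) = 34538337851474581952741276429072842761309710837968927162241490274877420523772051911439/34671551917835326033172056215145617687895117707924911462190255983143219500310572564480.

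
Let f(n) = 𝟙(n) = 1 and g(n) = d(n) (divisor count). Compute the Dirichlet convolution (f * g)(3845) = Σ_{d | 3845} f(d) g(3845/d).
(𝟙 * d)(3845) = 9

Divisors of 3845: [1, 5, 769, 3845]. For each d | 3845:
  d = 1: 𝟙(1) · d(3845/1) = 1 · 4 = 4
  d = 5: 𝟙(5) · d(3845/5) = 1 · 2 = 2
  d = 769: 𝟙(769) · d(3845/769) = 1 · 2 = 2
  d = 3845: 𝟙(3845) · d(3845/3845) = 1 · 1 = 1
Summing: (𝟙 * d)(3845) = 4 + 2 + 2 + 1 = 9.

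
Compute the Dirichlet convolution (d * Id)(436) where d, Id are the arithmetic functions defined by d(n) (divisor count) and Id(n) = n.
(d * Id)(436) = 1221

Divisors of 436: [1, 2, 4, 109, 218, 436]. For each d | 436:
  d = 1: d(1) · Id(436/1) = 1 · 436 = 436
  d = 2: d(2) · Id(436/2) = 2 · 218 = 436
  d = 4: d(4) · Id(436/4) = 3 · 109 = 327
  d = 109: d(109) · Id(436/109) = 2 · 4 = 8
  d = 218: d(218) · Id(436/218) = 4 · 2 = 8
  d = 436: d(436) · Id(436/436) = 6 · 1 = 6
Summing: (d * Id)(436) = 436 + 436 + 327 + 8 + 8 + 6 = 1221.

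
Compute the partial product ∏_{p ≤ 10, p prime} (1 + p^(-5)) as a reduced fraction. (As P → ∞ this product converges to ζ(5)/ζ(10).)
∏ = 1468981382/1418090625

The primes p ≤ 10 are [2, 3, 5, 7]. For each, (1 + 1/p^5) = (p^5 + 1)/p^5. Multiplying these fractions over p ∈ [2, 3, 5, 7] gives 1468981382/1418090625. (In the limit P → ∞ this tends to ζ(5)/ζ(10).)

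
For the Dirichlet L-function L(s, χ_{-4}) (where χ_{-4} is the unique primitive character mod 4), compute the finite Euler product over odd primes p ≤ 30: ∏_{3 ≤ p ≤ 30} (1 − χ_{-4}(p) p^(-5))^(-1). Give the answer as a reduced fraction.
∏ = 56323365267735696811786180032270097409625/56540602747326702466218687430868194033664

The odd primes p ≤ 30 are [3, 5, 7, 11, 13, 17, 19, 23, 29]. For each, χ(p) = 1 if p ≡ 1 mod 4, χ(p) = −1 if p ≡ 3 mod 4. Taking (1 − χ(p)/p^5)^(-1) = p^5/(p^5 − χ(p)): (1 − (-1)/3^5)^(-1) · (1 − (1)/5^5)^(-1) · (1 − (-1)/7^5)^(-1) · (1 − (-1)/11^5)^(-1) · (1 − (1)/13^5)^(-1) · (1 − (1)/17^5)^(-1) · (1 − (-1)/19^5)^(-1) · (1 − (-1)/23^5)^(-1) · (1 − (1)/29^5)^(-1) = 56323365267735696811786180032270097409625/56540602747326702466218687430868194033664.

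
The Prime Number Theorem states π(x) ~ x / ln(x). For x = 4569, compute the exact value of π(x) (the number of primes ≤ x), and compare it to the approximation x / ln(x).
π(4569) = 619;  x/ln(x) ≈ 542.18;  relative error ≈ 12.41%.

Directly count primes up to 4569: π(4569) = 619. The PNT approximation gives 4569/ln(4569) ≈ 4569/8.42705 ≈ 542.18. Relative error (π(x) − x/ln(x)) / π(x) ≈ 12.41%; the approximation is known to undercount slightly (Li(x) is a better estimate).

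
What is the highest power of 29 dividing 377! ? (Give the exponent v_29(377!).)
v_29(377!) = 13

Legendre's formula: v_p(n!) = Σ_{k ≥ 1} ⌊n / p^k⌋. For p = 29, n = 377, the terms are:
  ⌊377/29^1⌋ = ⌊377/29⌋ = 13
(the next term ⌊377/29^2⌋ = 0, terminating the sum). Summing: v_29(377!) = 13 = 13.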